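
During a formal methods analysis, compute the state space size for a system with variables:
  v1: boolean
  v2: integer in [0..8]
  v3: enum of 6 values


State space = product of domain sizes of all variables.
Domain sizes:
  v1 (boolean): 2
  v2 (integer in [0..8]): 9
  v3 (enum of 6 values): 6
Product = 2 * 9 * 6 = 108

108


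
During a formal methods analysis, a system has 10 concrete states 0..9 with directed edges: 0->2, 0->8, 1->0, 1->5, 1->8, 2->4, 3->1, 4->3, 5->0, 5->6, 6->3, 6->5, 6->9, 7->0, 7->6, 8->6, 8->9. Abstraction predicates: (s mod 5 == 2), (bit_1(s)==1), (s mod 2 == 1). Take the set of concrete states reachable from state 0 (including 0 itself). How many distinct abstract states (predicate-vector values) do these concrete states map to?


BFS from 0:
Concrete reachable: {0, 1, 2, 3, 4, 5, 6, 8, 9}
Abstract via predicates (s mod 5 == 2), (bit_1(s)==1), (s mod 2 == 1):
  (0,0,0) <- {0, 4, 8}
  (0,0,1) <- {1, 5, 9}
  (0,1,0) <- {6}
  (0,1,1) <- {3}
  (1,1,0) <- {2}
Distinct abstract states = 5

5


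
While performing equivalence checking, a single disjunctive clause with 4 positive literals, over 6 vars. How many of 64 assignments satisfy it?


Step 1: Total=2^6=64
Step 2: Unsat when all 4 false: 2^2=4
Step 3: Sat=64-4=60

60


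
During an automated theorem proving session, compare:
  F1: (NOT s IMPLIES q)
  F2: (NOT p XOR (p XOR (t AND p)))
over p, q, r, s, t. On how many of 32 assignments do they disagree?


F1 = (NOT s IMPLIES q)
F2 = (NOT p XOR (p XOR (t AND p)))
Evaluate both on each of 32 rows (bits = p,q,r,s,t):
  row 0 [00000]: F1=0 F2=1 (differ) -> 1
  row 1 [00001]: F1=0 F2=1 (differ) -> 1
  row 2 [00010]: F1=1 F2=1 -> 0
  row 3 [00011]: F1=1 F2=1 -> 0
  row 4 [00100]: F1=0 F2=1 (differ) -> 1
  row 5 [00101]: F1=0 F2=1 (differ) -> 1
  row 6 [00110]: F1=1 F2=1 -> 0
  row 7 [00111]: F1=1 F2=1 -> 0
  row 8 [01000]: F1=1 F2=1 -> 0
  row 9 [01001]: F1=1 F2=1 -> 0
  row 10 [01010]: F1=1 F2=1 -> 0
  row 11 [01011]: F1=1 F2=1 -> 0
  row 12 [01100]: F1=1 F2=1 -> 0
  row 13 [01101]: F1=1 F2=1 -> 0
  row 14 [01110]: F1=1 F2=1 -> 0
  row 15 [01111]: F1=1 F2=1 -> 0
  row 16 [10000]: F1=0 F2=1 (differ) -> 1
  row 17 [10001]: F1=0 F2=0 -> 0
  row 18 [10010]: F1=1 F2=1 -> 0
  row 19 [10011]: F1=1 F2=0 (differ) -> 1
  row 20 [10100]: F1=0 F2=1 (differ) -> 1
  row 21 [10101]: F1=0 F2=0 -> 0
  row 22 [10110]: F1=1 F2=1 -> 0
  row 23 [10111]: F1=1 F2=0 (differ) -> 1
  row 24 [11000]: F1=1 F2=1 -> 0
  row 25 [11001]: F1=1 F2=0 (differ) -> 1
  row 26 [11010]: F1=1 F2=1 -> 0
  row 27 [11011]: F1=1 F2=0 (differ) -> 1
  row 28 [11100]: F1=1 F2=1 -> 0
  row 29 [11101]: F1=1 F2=0 (differ) -> 1
  row 30 [11110]: F1=1 F2=1 -> 0
  row 31 [11111]: F1=1 F2=0 (differ) -> 1
Full result column, 8 rows per line (p,q fixed per line; r,s,t runs 000..111 left to right):
  rows 0-7 [p,q=00]: 11001100  (ones: 4)
  rows 8-15 [p,q=01]: 00000000  (ones: 0)
  rows 16-23 [p,q=10]: 10011001  (ones: 4)
  rows 24-31 [p,q=11]: 01010101  (ones: 4)
Disagreements = 4+0+4+4 = 12

12


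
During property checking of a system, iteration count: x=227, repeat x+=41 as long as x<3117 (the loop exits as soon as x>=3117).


Step 1: x goes from 227 toward 3117 by 41; the body runs while x<3117, so iterations = ceil((bound-start)/step)
Step 2: Distance=2890
Step 3: ceil(2890/41)=71

71


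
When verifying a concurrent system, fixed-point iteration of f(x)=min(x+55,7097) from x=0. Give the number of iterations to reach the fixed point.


Step 1: x=0, cap=7097, increment=55
Step 2: x grows by 55 each step until capped at 7097; fixed point is x=7097
Step 3: iterations = ceil(7097/55) = 130

130


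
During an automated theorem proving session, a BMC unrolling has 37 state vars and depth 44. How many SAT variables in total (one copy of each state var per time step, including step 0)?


BMC unrolls to depth k, creating one copy of each state var for steps 0..k.
Step count = 44 + 1 = 45 (steps 0 through 44)
Vars per step = 37
Total = 37 * 45 = 1665

1665


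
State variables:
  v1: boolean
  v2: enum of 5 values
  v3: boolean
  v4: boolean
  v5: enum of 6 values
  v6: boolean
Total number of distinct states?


State space = product of domain sizes of all variables.
Domain sizes:
  v1 (boolean): 2
  v2 (enum of 5 values): 5
  v3 (boolean): 2
  v4 (boolean): 2
  v5 (enum of 6 values): 6
  v6 (boolean): 2
Product = 2 * 5 * 2 * 2 * 6 * 2 = 480

480


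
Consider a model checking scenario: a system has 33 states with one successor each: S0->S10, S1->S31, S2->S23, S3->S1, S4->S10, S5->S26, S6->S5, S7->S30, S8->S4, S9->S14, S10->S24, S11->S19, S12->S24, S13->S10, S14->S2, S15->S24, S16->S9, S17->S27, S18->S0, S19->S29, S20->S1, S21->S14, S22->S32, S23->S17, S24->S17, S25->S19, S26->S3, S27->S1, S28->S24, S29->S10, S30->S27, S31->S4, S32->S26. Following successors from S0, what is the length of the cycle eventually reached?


Trace from S0 until a state repeats:
  S0 -> S10 -> S24 -> S17 -> S27 -> S1 -> S31 -> S4 -> S10
S10 first seen at step 1, revisited at step 8.
Cycle length = 8 - 1 = 7

7


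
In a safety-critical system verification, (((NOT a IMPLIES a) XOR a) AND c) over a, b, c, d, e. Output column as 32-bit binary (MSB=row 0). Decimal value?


Formula: (((NOT a IMPLIES a) XOR a) AND c) over a, b, c, d, e (32 rows)
Evaluate each row (bits = a,b,c,d,e, MSB first):
  row 0 [00000]: (((NOT 0 IMPLIES 0) XOR 0) AND 0) -> 0
  row 1 [00001]: (((NOT 0 IMPLIES 0) XOR 0) AND 0) -> 0
  row 2 [00010]: (((NOT 0 IMPLIES 0) XOR 0) AND 0) -> 0
  row 3 [00011]: (((NOT 0 IMPLIES 0) XOR 0) AND 0) -> 0
  row 4 [00100]: (((NOT 0 IMPLIES 0) XOR 0) AND 1) -> 0
  row 5 [00101]: (((NOT 0 IMPLIES 0) XOR 0) AND 1) -> 0
  row 6 [00110]: (((NOT 0 IMPLIES 0) XOR 0) AND 1) -> 0
  row 7 [00111]: (((NOT 0 IMPLIES 0) XOR 0) AND 1) -> 0
  row 8 [01000]: (((NOT 0 IMPLIES 0) XOR 0) AND 0) -> 0
  row 9 [01001]: (((NOT 0 IMPLIES 0) XOR 0) AND 0) -> 0
  row 10 [01010]: (((NOT 0 IMPLIES 0) XOR 0) AND 0) -> 0
  row 11 [01011]: (((NOT 0 IMPLIES 0) XOR 0) AND 0) -> 0
  row 12 [01100]: (((NOT 0 IMPLIES 0) XOR 0) AND 1) -> 0
  row 13 [01101]: (((NOT 0 IMPLIES 0) XOR 0) AND 1) -> 0
  row 14 [01110]: (((NOT 0 IMPLIES 0) XOR 0) AND 1) -> 0
  row 15 [01111]: (((NOT 0 IMPLIES 0) XOR 0) AND 1) -> 0
  row 16 [10000]: (((NOT 1 IMPLIES 1) XOR 1) AND 0) -> 0
  row 17 [10001]: (((NOT 1 IMPLIES 1) XOR 1) AND 0) -> 0
  row 18 [10010]: (((NOT 1 IMPLIES 1) XOR 1) AND 0) -> 0
  row 19 [10011]: (((NOT 1 IMPLIES 1) XOR 1) AND 0) -> 0
  row 20 [10100]: (((NOT 1 IMPLIES 1) XOR 1) AND 1) -> 0
  row 21 [10101]: (((NOT 1 IMPLIES 1) XOR 1) AND 1) -> 0
  row 22 [10110]: (((NOT 1 IMPLIES 1) XOR 1) AND 1) -> 0
  row 23 [10111]: (((NOT 1 IMPLIES 1) XOR 1) AND 1) -> 0
  row 24 [11000]: (((NOT 1 IMPLIES 1) XOR 1) AND 0) -> 0
  row 25 [11001]: (((NOT 1 IMPLIES 1) XOR 1) AND 0) -> 0
  row 26 [11010]: (((NOT 1 IMPLIES 1) XOR 1) AND 0) -> 0
  row 27 [11011]: (((NOT 1 IMPLIES 1) XOR 1) AND 0) -> 0
  row 28 [11100]: (((NOT 1 IMPLIES 1) XOR 1) AND 1) -> 0
  row 29 [11101]: (((NOT 1 IMPLIES 1) XOR 1) AND 1) -> 0
  row 30 [11110]: (((NOT 1 IMPLIES 1) XOR 1) AND 1) -> 0
  row 31 [11111]: (((NOT 1 IMPLIES 1) XOR 1) AND 1) -> 0
Full result column, 4 rows per line (a,b,c fixed per line; d,e runs 00..11 left to right):
  rows 0-3 [a,b,c=000]: 0000  = hex 0
  rows 4-7 [a,b,c=001]: 0000  = hex 0
  rows 8-11 [a,b,c=010]: 0000  = hex 0
  rows 12-15 [a,b,c=011]: 0000  = hex 0
  rows 16-19 [a,b,c=100]: 0000  = hex 0
  rows 20-23 [a,b,c=101]: 0000  = hex 0
  rows 24-27 [a,b,c=110]: 0000  = hex 0
  rows 28-31 [a,b,c=111]: 0000  = hex 0
Output column (row 0 .. row 31) = 00000000000000000000000000000000
Output column grouped in 4s = 0000 0000 0000 0000 0000 0000 0000 0000 = 0x00000000
Convert to decimal digit by digit (value = value*16 + digit):
  0 -> 0
  0*16 + 0 = 0
  0*16 + 0 = 0
  0*16 + 0 = 0
  0*16 + 0 = 0
  0*16 + 0 = 0
  0*16 + 0 = 0
  0*16 + 0 = 0
Decimal = 0

0


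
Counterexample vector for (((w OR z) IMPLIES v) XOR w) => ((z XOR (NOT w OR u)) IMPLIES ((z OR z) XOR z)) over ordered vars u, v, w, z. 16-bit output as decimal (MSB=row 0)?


F1 = (((w OR z) IMPLIES v) XOR w)
F2 = ((z XOR (NOT w OR u)) IMPLIES ((z OR z) XOR z))
Counterexample to F1=>F2 is where F1=1 and F2=0.
Evaluate each row (bits = u,v,w,z, MSB first):
  row 0 [0000]: F1=1 F2=0 -> F1&~F2 -> 1
  row 1 [0001]: F1=0 F2=1 -> F1&~F2 -> 0
  row 2 [0010]: F1=1 F2=1 -> F1&~F2 -> 0
  row 3 [0011]: F1=1 F2=0 -> F1&~F2 -> 1
  row 4 [0100]: F1=1 F2=0 -> F1&~F2 -> 1
  row 5 [0101]: F1=1 F2=1 -> F1&~F2 -> 0
  row 6 [0110]: F1=0 F2=1 -> F1&~F2 -> 0
  row 7 [0111]: F1=0 F2=0 -> F1&~F2 -> 0
  row 8 [1000]: F1=1 F2=0 -> F1&~F2 -> 1
  row 9 [1001]: F1=0 F2=1 -> F1&~F2 -> 0
  row 10 [1010]: F1=1 F2=0 -> F1&~F2 -> 1
  row 11 [1011]: F1=1 F2=1 -> F1&~F2 -> 0
  row 12 [1100]: F1=1 F2=0 -> F1&~F2 -> 1
  row 13 [1101]: F1=1 F2=1 -> F1&~F2 -> 0
  row 14 [1110]: F1=0 F2=0 -> F1&~F2 -> 0
  row 15 [1111]: F1=0 F2=1 -> F1&~F2 -> 0
Full result column, 4 rows per line (u,v fixed per line; w,z runs 00..11 left to right):
  rows 0-3 [u,v=00]: 1001  = hex 9
  rows 4-7 [u,v=01]: 1000  = hex 8
  rows 8-11 [u,v=10]: 1010  = hex A
  rows 12-15 [u,v=11]: 1000  = hex 8
Counterexample vector (row 0 .. row 15) = 1001100010101000
Output column grouped in 4s = 1001 1000 1010 1000 = 0x98A8
Convert to decimal digit by digit (value = value*16 + digit):
  9 -> 9
  9*16 + 8 = 152
  152*16 + 10 (A) = 2442
  2442*16 + 8 = 39080
Decimal = 39080

39080


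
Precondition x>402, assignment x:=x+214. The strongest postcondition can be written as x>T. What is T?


Formula: sp(P, x:=E) = exists old_x. (x = E[old_x/x]) AND P[old_x/x] (old_x is the value of x before the assignment; eliminate old_x by solving x = E[old_x/x] for old_x)
Step 1: Precondition P: x>402, i.e. old_x > 402
Step 2: Assignment gives x = old_x + 214, so old_x = x - 214
Step 3: Substitute into P: x - 214 > 402
Step 4: Simplify: x > 402+214 = 616

616


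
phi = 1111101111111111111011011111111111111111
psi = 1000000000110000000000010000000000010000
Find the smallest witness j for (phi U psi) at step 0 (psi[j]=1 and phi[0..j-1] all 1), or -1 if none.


(phi U psi) at 0: need smallest j with psi[j]=1 and phi[i]=1 for all i in [0,j).
Scan from step 0:
  step 0: psi=1 and phi held for [0,0) -> witness found
Witness step = 0

0


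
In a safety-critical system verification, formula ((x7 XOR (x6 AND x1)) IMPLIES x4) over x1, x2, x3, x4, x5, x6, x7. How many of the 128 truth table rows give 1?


Formula: ((x7 XOR (x6 AND x1)) IMPLIES x4) over 7 vars (128 rows)
Evaluate each row (x1, x2, x3, x4, x5, x6, x7 as bits, MSB first):
  row 0 [0000000]: ((0 XOR (0 AND 0)) IMPLIES 0) -> 1
  row 1 [0000001]: ((1 XOR (0 AND 0)) IMPLIES 0) -> 0
  row 2 [0000010]: ((0 XOR (1 AND 0)) IMPLIES 0) -> 1
  row 3 [0000011]: ((1 XOR (1 AND 0)) IMPLIES 0) -> 0
  row 4 [0000100]: ((0 XOR (0 AND 0)) IMPLIES 0) -> 1
  (every remaining row is evaluated the same way; all 128 results are listed next)
Full result column, 8 rows per line (x1,x2,x3,x4 fixed per line; x5,x6,x7 runs 000..111 left to right):
  rows 0-7 [x1,x2,x3,x4=0000]: 10101010  (ones: 4)
  rows 8-15 [x1,x2,x3,x4=0001]: 11111111  (ones: 8)
  rows 16-23 [x1,x2,x3,x4=0010]: 10101010  (ones: 4)
  rows 24-31 [x1,x2,x3,x4=0011]: 11111111  (ones: 8)
  rows 32-39 [x1,x2,x3,x4=0100]: 10101010  (ones: 4)
  rows 40-47 [x1,x2,x3,x4=0101]: 11111111  (ones: 8)
  rows 48-55 [x1,x2,x3,x4=0110]: 10101010  (ones: 4)
  rows 56-63 [x1,x2,x3,x4=0111]: 11111111  (ones: 8)
  rows 64-71 [x1,x2,x3,x4=1000]: 10011001  (ones: 4)
  rows 72-79 [x1,x2,x3,x4=1001]: 11111111  (ones: 8)
  rows 80-87 [x1,x2,x3,x4=1010]: 10011001  (ones: 4)
  rows 88-95 [x1,x2,x3,x4=1011]: 11111111  (ones: 8)
  rows 96-103 [x1,x2,x3,x4=1100]: 10011001  (ones: 4)
  rows 104-111 [x1,x2,x3,x4=1101]: 11111111  (ones: 8)
  rows 112-119 [x1,x2,x3,x4=1110]: 10011001  (ones: 4)
  rows 120-127 [x1,x2,x3,x4=1111]: 11111111  (ones: 8)
Count of 1-rows = 4+8+4+8+4+8+4+8+4+8+4+8+4+8+4+8 = 96

96


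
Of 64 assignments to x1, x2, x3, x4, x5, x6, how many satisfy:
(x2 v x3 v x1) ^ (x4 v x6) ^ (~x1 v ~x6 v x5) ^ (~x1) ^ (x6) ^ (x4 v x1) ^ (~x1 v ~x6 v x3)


CNF with 7 clauses over 6 vars (64 assignments).
An assignment satisfies CNF iff every clause has >=1 true literal.
Check each row (bits = x1,x2,x3,x4,x5,x6; clause T/F shown):
  row 0 [000000]: clauses=FFTTFFT -> 0
  row 1 [000001]: clauses=FTTTTFT -> 0
  row 2 [000010]: clauses=FFTTFFT -> 0
  row 3 [000011]: clauses=FTTTTFT -> 0
  row 4 [000100]: clauses=FTTTFTT -> 0
  (every remaining row is evaluated the same way; all 64 results are listed next)
Full result column, 8 rows per line (x1,x2,x3 fixed per line; x4,x5,x6 runs 000..111 left to right):
  rows 0-7 [x1,x2,x3=000]: 00000000  (ones: 0)
  rows 8-15 [x1,x2,x3=001]: 00000101  (ones: 2)
  rows 16-23 [x1,x2,x3=010]: 00000101  (ones: 2)
  rows 24-31 [x1,x2,x3=011]: 00000101  (ones: 2)
  rows 32-39 [x1,x2,x3=100]: 00000000  (ones: 0)
  rows 40-47 [x1,x2,x3=101]: 00000000  (ones: 0)
  rows 48-55 [x1,x2,x3=110]: 00000000  (ones: 0)
  rows 56-63 [x1,x2,x3=111]: 00000000  (ones: 0)
Satisfying assignments = 0+2+2+2+0+0+0+0 = 6

6


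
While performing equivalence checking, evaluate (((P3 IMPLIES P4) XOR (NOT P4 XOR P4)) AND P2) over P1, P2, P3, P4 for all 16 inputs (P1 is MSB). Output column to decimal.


Formula: (((P3 IMPLIES P4) XOR (NOT P4 XOR P4)) AND P2) over P1, P2, P3, P4 (16 rows)
Evaluate each row (bits = P1,P2,P3,P4, MSB first):
  row 0 [0000]: (((0 IMPLIES 0) XOR (NOT 0 XOR 0)) AND 0) -> 0
  row 1 [0001]: (((0 IMPLIES 1) XOR (NOT 1 XOR 1)) AND 0) -> 0
  row 2 [0010]: (((1 IMPLIES 0) XOR (NOT 0 XOR 0)) AND 0) -> 0
  row 3 [0011]: (((1 IMPLIES 1) XOR (NOT 1 XOR 1)) AND 0) -> 0
  row 4 [0100]: (((0 IMPLIES 0) XOR (NOT 0 XOR 0)) AND 1) -> 0
  row 5 [0101]: (((0 IMPLIES 1) XOR (NOT 1 XOR 1)) AND 1) -> 0
  row 6 [0110]: (((1 IMPLIES 0) XOR (NOT 0 XOR 0)) AND 1) -> 1
  row 7 [0111]: (((1 IMPLIES 1) XOR (NOT 1 XOR 1)) AND 1) -> 0
  row 8 [1000]: (((0 IMPLIES 0) XOR (NOT 0 XOR 0)) AND 0) -> 0
  row 9 [1001]: (((0 IMPLIES 1) XOR (NOT 1 XOR 1)) AND 0) -> 0
  row 10 [1010]: (((1 IMPLIES 0) XOR (NOT 0 XOR 0)) AND 0) -> 0
  row 11 [1011]: (((1 IMPLIES 1) XOR (NOT 1 XOR 1)) AND 0) -> 0
  row 12 [1100]: (((0 IMPLIES 0) XOR (NOT 0 XOR 0)) AND 1) -> 0
  row 13 [1101]: (((0 IMPLIES 1) XOR (NOT 1 XOR 1)) AND 1) -> 0
  row 14 [1110]: (((1 IMPLIES 0) XOR (NOT 0 XOR 0)) AND 1) -> 1
  row 15 [1111]: (((1 IMPLIES 1) XOR (NOT 1 XOR 1)) AND 1) -> 0
Full result column, 4 rows per line (P1,P2 fixed per line; P3,P4 runs 00..11 left to right):
  rows 0-3 [P1,P2=00]: 0000  = hex 0
  rows 4-7 [P1,P2=01]: 0010  = hex 2
  rows 8-11 [P1,P2=10]: 0000  = hex 0
  rows 12-15 [P1,P2=11]: 0010  = hex 2
Output column (row 0 .. row 15) = 0000001000000010
Output column grouped in 4s = 0000 0010 0000 0010 = 0x0202
Convert to decimal digit by digit (value = value*16 + digit):
  0 -> 0
  0*16 + 2 = 2
  2*16 + 0 = 32
  32*16 + 2 = 514
Decimal = 514

514


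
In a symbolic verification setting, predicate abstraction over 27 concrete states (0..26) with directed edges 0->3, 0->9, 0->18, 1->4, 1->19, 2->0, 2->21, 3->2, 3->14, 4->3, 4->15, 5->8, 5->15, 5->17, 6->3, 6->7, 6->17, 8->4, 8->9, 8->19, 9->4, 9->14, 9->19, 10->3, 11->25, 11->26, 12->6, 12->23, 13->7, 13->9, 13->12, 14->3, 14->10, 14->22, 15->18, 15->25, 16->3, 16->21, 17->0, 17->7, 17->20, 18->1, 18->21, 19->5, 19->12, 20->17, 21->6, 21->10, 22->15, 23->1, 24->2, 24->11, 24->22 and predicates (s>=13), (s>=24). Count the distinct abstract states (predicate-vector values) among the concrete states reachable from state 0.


BFS from 0:
Concrete reachable: {0, 1, 2, 3, 4, 5, 6, 7, 8, 9, 10, 12, 14, 15, 17, 18, 19, 20, 21, 22, 23, 25}
Abstract via predicates (s>=13), (s>=24):
  (0,0) <- {0, 1, 2, 3, 4, 5, 6, 7, 8, 9, 10, 12}
  (1,0) <- {14, 15, 17, 18, 19, 20, 21, 22, 23}
  (1,1) <- {25}
Distinct abstract states = 3

3


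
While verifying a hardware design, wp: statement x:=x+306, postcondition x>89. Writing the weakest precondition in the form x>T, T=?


Formula: wp(x:=E, P) = P[E/x] (substitute E for x in postcondition)
Step 1: Postcondition: x>89
Step 2: Substitute x+306 for x: x+306>89
Step 3: Solve for x: x > 89-306 = -217

-217


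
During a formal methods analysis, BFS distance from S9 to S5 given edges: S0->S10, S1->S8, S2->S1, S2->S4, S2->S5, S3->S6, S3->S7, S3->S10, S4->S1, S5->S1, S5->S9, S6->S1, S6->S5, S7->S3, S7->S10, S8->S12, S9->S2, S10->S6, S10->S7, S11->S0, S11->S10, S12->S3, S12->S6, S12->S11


BFS layer-by-layer from S9:
  dist 0: {S9}
  dist 1: {S2}
  dist 2: {S1, S4, S5}
  -> S5 reached at distance 2
Shortest path length = 2

2


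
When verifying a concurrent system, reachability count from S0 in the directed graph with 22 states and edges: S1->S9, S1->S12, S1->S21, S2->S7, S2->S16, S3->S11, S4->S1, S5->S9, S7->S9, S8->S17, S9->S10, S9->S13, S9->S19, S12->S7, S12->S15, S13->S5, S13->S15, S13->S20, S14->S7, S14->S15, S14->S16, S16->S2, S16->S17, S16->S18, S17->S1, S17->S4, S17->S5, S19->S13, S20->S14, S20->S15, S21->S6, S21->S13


BFS from S0:
  layer 0: {S0}
Reachable set: {S0}
Count = 1

1


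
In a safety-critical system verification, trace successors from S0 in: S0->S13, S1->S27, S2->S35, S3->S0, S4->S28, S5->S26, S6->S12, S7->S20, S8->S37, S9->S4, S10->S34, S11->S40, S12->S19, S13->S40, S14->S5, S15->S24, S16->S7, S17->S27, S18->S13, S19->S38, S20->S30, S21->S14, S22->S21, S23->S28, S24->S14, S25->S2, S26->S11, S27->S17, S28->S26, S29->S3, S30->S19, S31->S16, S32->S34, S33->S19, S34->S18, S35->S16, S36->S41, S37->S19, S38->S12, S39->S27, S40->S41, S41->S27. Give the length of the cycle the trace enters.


Trace from S0 until a state repeats:
  S0 -> S13 -> S40 -> S41 -> S27 -> S17 -> S27
S27 first seen at step 4, revisited at step 6.
Cycle length = 6 - 4 = 2

2


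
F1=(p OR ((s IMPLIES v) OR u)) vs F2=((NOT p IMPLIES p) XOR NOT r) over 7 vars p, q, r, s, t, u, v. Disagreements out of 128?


F1 = (p OR ((s IMPLIES v) OR u))
F2 = ((NOT p IMPLIES p) XOR NOT r)
Evaluate both on each of 128 rows (bits = p,q,r,s,t,u,v):
  row 0 [0000000]: F1=1 F2=1 -> 0
  row 1 [0000001]: F1=1 F2=1 -> 0
  row 2 [0000010]: F1=1 F2=1 -> 0
  row 3 [0000011]: F1=1 F2=1 -> 0
  row 4 [0000100]: F1=1 F2=1 -> 0
  (every remaining row is evaluated the same way; all 128 results are listed next)
Full result column, 8 rows per line (p,q,r,s fixed per line; t,u,v runs 000..111 left to right):
  rows 0-7 [p,q,r,s=0000]: 00000000  (ones: 0)
  rows 8-15 [p,q,r,s=0001]: 10001000  (ones: 2)
  rows 16-23 [p,q,r,s=0010]: 11111111  (ones: 8)
  rows 24-31 [p,q,r,s=0011]: 01110111  (ones: 6)
  rows 32-39 [p,q,r,s=0100]: 00000000  (ones: 0)
  rows 40-47 [p,q,r,s=0101]: 10001000  (ones: 2)
  rows 48-55 [p,q,r,s=0110]: 11111111  (ones: 8)
  rows 56-63 [p,q,r,s=0111]: 01110111  (ones: 6)
  rows 64-71 [p,q,r,s=1000]: 11111111  (ones: 8)
  rows 72-79 [p,q,r,s=1001]: 11111111  (ones: 8)
  rows 80-87 [p,q,r,s=1010]: 00000000  (ones: 0)
  rows 88-95 [p,q,r,s=1011]: 00000000  (ones: 0)
  rows 96-103 [p,q,r,s=1100]: 11111111  (ones: 8)
  rows 104-111 [p,q,r,s=1101]: 11111111  (ones: 8)
  rows 112-119 [p,q,r,s=1110]: 00000000  (ones: 0)
  rows 120-127 [p,q,r,s=1111]: 00000000  (ones: 0)
Disagreements = 0+2+8+6+0+2+8+6+8+8+0+0+8+8+0+0 = 64

64


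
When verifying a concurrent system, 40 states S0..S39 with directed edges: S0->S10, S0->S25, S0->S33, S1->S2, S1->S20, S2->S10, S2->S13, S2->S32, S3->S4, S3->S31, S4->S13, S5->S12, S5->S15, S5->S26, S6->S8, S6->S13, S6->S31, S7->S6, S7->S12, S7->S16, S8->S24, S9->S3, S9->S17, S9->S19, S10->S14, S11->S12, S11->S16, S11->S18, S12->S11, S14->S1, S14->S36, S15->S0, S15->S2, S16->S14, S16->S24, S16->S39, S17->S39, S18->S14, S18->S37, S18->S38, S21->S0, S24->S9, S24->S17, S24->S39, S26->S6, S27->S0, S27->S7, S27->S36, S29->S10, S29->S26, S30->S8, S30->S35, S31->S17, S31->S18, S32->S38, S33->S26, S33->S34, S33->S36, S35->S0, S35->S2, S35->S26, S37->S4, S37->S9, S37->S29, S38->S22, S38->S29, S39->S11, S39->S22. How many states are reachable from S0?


BFS from S0:
  layer 0: {S0}
  layer 1: {S10, S25, S33}
  layer 2: {S14, S26, S34, S36}
  layer 3: {S1, S6}
  layer 4: {S2, S8, S13, S20, S31}
  layer 5: {S17, S18, S24, S32}
  layer 6: {S9, S37, S38, S39}
  layer 7: {S3, S4, S11, S19, S22, S29}
  layer 8: {S12, S16}
Reachable set: {S0, S1, S2, S3, S4, S6, S8, S9, S10, S11, S12, S13, S14, S16, S17, S18, S19, S20, S22, S24, S25, S26, S29, S31, S32, S33, S34, S36, S37, S38, S39}
Count = 31

31


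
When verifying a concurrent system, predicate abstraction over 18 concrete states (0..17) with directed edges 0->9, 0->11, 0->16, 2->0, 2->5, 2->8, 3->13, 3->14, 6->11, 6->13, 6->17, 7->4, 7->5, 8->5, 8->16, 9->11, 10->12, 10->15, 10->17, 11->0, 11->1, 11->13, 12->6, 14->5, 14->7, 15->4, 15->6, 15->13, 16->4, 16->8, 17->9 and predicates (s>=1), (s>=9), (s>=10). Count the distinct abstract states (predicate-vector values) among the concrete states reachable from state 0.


BFS from 0:
Concrete reachable: {0, 1, 4, 5, 8, 9, 11, 13, 16}
Abstract via predicates (s>=1), (s>=9), (s>=10):
  (0,0,0) <- {0}
  (1,0,0) <- {1, 4, 5, 8}
  (1,1,0) <- {9}
  (1,1,1) <- {11, 13, 16}
Distinct abstract states = 4

4


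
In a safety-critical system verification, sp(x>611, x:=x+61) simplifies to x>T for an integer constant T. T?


Formula: sp(P, x:=E) = exists old_x. (x = E[old_x/x]) AND P[old_x/x] (old_x is the value of x before the assignment; eliminate old_x by solving x = E[old_x/x] for old_x)
Step 1: Precondition P: x>611, i.e. old_x > 611
Step 2: Assignment gives x = old_x + 61, so old_x = x - 61
Step 3: Substitute into P: x - 61 > 611
Step 4: Simplify: x > 611+61 = 672

672


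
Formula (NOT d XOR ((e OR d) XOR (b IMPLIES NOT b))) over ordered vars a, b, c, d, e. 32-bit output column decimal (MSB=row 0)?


Formula: (NOT d XOR ((e OR d) XOR (b IMPLIES NOT b))) over a, b, c, d, e (32 rows)
Evaluate each row (bits = a,b,c,d,e, MSB first):
  row 0 [00000]: (NOT 0 XOR ((0 OR 0) XOR (0 IMPLIES NOT 0))) -> 0
  row 1 [00001]: (NOT 0 XOR ((1 OR 0) XOR (0 IMPLIES NOT 0))) -> 1
  row 2 [00010]: (NOT 1 XOR ((0 OR 1) XOR (0 IMPLIES NOT 0))) -> 0
  row 3 [00011]: (NOT 1 XOR ((1 OR 1) XOR (0 IMPLIES NOT 0))) -> 0
  row 4 [00100]: (NOT 0 XOR ((0 OR 0) XOR (0 IMPLIES NOT 0))) -> 0
  row 5 [00101]: (NOT 0 XOR ((1 OR 0) XOR (0 IMPLIES NOT 0))) -> 1
  row 6 [00110]: (NOT 1 XOR ((0 OR 1) XOR (0 IMPLIES NOT 0))) -> 0
  row 7 [00111]: (NOT 1 XOR ((1 OR 1) XOR (0 IMPLIES NOT 0))) -> 0
  row 8 [01000]: (NOT 0 XOR ((0 OR 0) XOR (1 IMPLIES NOT 1))) -> 1
  row 9 [01001]: (NOT 0 XOR ((1 OR 0) XOR (1 IMPLIES NOT 1))) -> 0
  row 10 [01010]: (NOT 1 XOR ((0 OR 1) XOR (1 IMPLIES NOT 1))) -> 1
  row 11 [01011]: (NOT 1 XOR ((1 OR 1) XOR (1 IMPLIES NOT 1))) -> 1
  row 12 [01100]: (NOT 0 XOR ((0 OR 0) XOR (1 IMPLIES NOT 1))) -> 1
  row 13 [01101]: (NOT 0 XOR ((1 OR 0) XOR (1 IMPLIES NOT 1))) -> 0
  row 14 [01110]: (NOT 1 XOR ((0 OR 1) XOR (1 IMPLIES NOT 1))) -> 1
  row 15 [01111]: (NOT 1 XOR ((1 OR 1) XOR (1 IMPLIES NOT 1))) -> 1
  row 16 [10000]: (NOT 0 XOR ((0 OR 0) XOR (0 IMPLIES NOT 0))) -> 0
  row 17 [10001]: (NOT 0 XOR ((1 OR 0) XOR (0 IMPLIES NOT 0))) -> 1
  row 18 [10010]: (NOT 1 XOR ((0 OR 1) XOR (0 IMPLIES NOT 0))) -> 0
  row 19 [10011]: (NOT 1 XOR ((1 OR 1) XOR (0 IMPLIES NOT 0))) -> 0
  row 20 [10100]: (NOT 0 XOR ((0 OR 0) XOR (0 IMPLIES NOT 0))) -> 0
  row 21 [10101]: (NOT 0 XOR ((1 OR 0) XOR (0 IMPLIES NOT 0))) -> 1
  row 22 [10110]: (NOT 1 XOR ((0 OR 1) XOR (0 IMPLIES NOT 0))) -> 0
  row 23 [10111]: (NOT 1 XOR ((1 OR 1) XOR (0 IMPLIES NOT 0))) -> 0
  row 24 [11000]: (NOT 0 XOR ((0 OR 0) XOR (1 IMPLIES NOT 1))) -> 1
  row 25 [11001]: (NOT 0 XOR ((1 OR 0) XOR (1 IMPLIES NOT 1))) -> 0
  row 26 [11010]: (NOT 1 XOR ((0 OR 1) XOR (1 IMPLIES NOT 1))) -> 1
  row 27 [11011]: (NOT 1 XOR ((1 OR 1) XOR (1 IMPLIES NOT 1))) -> 1
  row 28 [11100]: (NOT 0 XOR ((0 OR 0) XOR (1 IMPLIES NOT 1))) -> 1
  row 29 [11101]: (NOT 0 XOR ((1 OR 0) XOR (1 IMPLIES NOT 1))) -> 0
  row 30 [11110]: (NOT 1 XOR ((0 OR 1) XOR (1 IMPLIES NOT 1))) -> 1
  row 31 [11111]: (NOT 1 XOR ((1 OR 1) XOR (1 IMPLIES NOT 1))) -> 1
Full result column, 4 rows per line (a,b,c fixed per line; d,e runs 00..11 left to right):
  rows 0-3 [a,b,c=000]: 0100  = hex 4
  rows 4-7 [a,b,c=001]: 0100  = hex 4
  rows 8-11 [a,b,c=010]: 1011  = hex B
  rows 12-15 [a,b,c=011]: 1011  = hex B
  rows 16-19 [a,b,c=100]: 0100  = hex 4
  rows 20-23 [a,b,c=101]: 0100  = hex 4
  rows 24-27 [a,b,c=110]: 1011  = hex B
  rows 28-31 [a,b,c=111]: 1011  = hex B
Output column (row 0 .. row 31) = 01000100101110110100010010111011
Output column grouped in 4s = 0100 0100 1011 1011 0100 0100 1011 1011 = 0x44BB44BB
Convert to decimal digit by digit (value = value*16 + digit):
  4 -> 4
  4*16 + 4 = 68
  68*16 + 11 (B) = 1099
  1099*16 + 11 (B) = 17595
  17595*16 + 4 = 281524
  281524*16 + 4 = 4504388
  4504388*16 + 11 (B) = 72070219
  72070219*16 + 11 (B) = 1153123515
Decimal = 1153123515

1153123515


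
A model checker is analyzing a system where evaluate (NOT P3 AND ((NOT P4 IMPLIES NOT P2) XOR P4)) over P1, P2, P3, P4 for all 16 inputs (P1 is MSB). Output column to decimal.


Formula: (NOT P3 AND ((NOT P4 IMPLIES NOT P2) XOR P4)) over P1, P2, P3, P4 (16 rows)
Evaluate each row (bits = P1,P2,P3,P4, MSB first):
  row 0 [0000]: (NOT 0 AND ((NOT 0 IMPLIES NOT 0) XOR 0)) -> 1
  row 1 [0001]: (NOT 0 AND ((NOT 1 IMPLIES NOT 0) XOR 1)) -> 0
  row 2 [0010]: (NOT 1 AND ((NOT 0 IMPLIES NOT 0) XOR 0)) -> 0
  row 3 [0011]: (NOT 1 AND ((NOT 1 IMPLIES NOT 0) XOR 1)) -> 0
  row 4 [0100]: (NOT 0 AND ((NOT 0 IMPLIES NOT 1) XOR 0)) -> 0
  row 5 [0101]: (NOT 0 AND ((NOT 1 IMPLIES NOT 1) XOR 1)) -> 0
  row 6 [0110]: (NOT 1 AND ((NOT 0 IMPLIES NOT 1) XOR 0)) -> 0
  row 7 [0111]: (NOT 1 AND ((NOT 1 IMPLIES NOT 1) XOR 1)) -> 0
  row 8 [1000]: (NOT 0 AND ((NOT 0 IMPLIES NOT 0) XOR 0)) -> 1
  row 9 [1001]: (NOT 0 AND ((NOT 1 IMPLIES NOT 0) XOR 1)) -> 0
  row 10 [1010]: (NOT 1 AND ((NOT 0 IMPLIES NOT 0) XOR 0)) -> 0
  row 11 [1011]: (NOT 1 AND ((NOT 1 IMPLIES NOT 0) XOR 1)) -> 0
  row 12 [1100]: (NOT 0 AND ((NOT 0 IMPLIES NOT 1) XOR 0)) -> 0
  row 13 [1101]: (NOT 0 AND ((NOT 1 IMPLIES NOT 1) XOR 1)) -> 0
  row 14 [1110]: (NOT 1 AND ((NOT 0 IMPLIES NOT 1) XOR 0)) -> 0
  row 15 [1111]: (NOT 1 AND ((NOT 1 IMPLIES NOT 1) XOR 1)) -> 0
Full result column, 4 rows per line (P1,P2 fixed per line; P3,P4 runs 00..11 left to right):
  rows 0-3 [P1,P2=00]: 1000  = hex 8
  rows 4-7 [P1,P2=01]: 0000  = hex 0
  rows 8-11 [P1,P2=10]: 1000  = hex 8
  rows 12-15 [P1,P2=11]: 0000  = hex 0
Output column (row 0 .. row 15) = 1000000010000000
Output column grouped in 4s = 1000 0000 1000 0000 = 0x8080
Convert to decimal digit by digit (value = value*16 + digit):
  8 -> 8
  8*16 + 0 = 128
  128*16 + 8 = 2056
  2056*16 + 0 = 32896
Decimal = 32896

32896


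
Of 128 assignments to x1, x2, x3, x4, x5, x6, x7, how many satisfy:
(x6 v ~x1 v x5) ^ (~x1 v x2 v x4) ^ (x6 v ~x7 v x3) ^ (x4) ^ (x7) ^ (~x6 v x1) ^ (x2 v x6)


CNF with 7 clauses over 7 vars (128 assignments).
An assignment satisfies CNF iff every clause has >=1 true literal.
Check each row (bits = x1,x2,x3,x4,x5,x6,x7; clause T/F shown):
  row 0 [0000000]: clauses=TTTFFTF -> 0
  row 1 [0000001]: clauses=TTFFTTF -> 0
  row 2 [0000010]: clauses=TTTFFFT -> 0
  row 3 [0000011]: clauses=TTTFTFT -> 0
  row 4 [0000100]: clauses=TTTFFTF -> 0
  (every remaining row is evaluated the same way; all 128 results are listed next)
Full result column, 8 rows per line (x1,x2,x3,x4 fixed per line; x5,x6,x7 runs 000..111 left to right):
  rows 0-7 [x1,x2,x3,x4=0000]: 00000000  (ones: 0)
  rows 8-15 [x1,x2,x3,x4=0001]: 00000000  (ones: 0)
  rows 16-23 [x1,x2,x3,x4=0010]: 00000000  (ones: 0)
  rows 24-31 [x1,x2,x3,x4=0011]: 00000000  (ones: 0)
  rows 32-39 [x1,x2,x3,x4=0100]: 00000000  (ones: 0)
  rows 40-47 [x1,x2,x3,x4=0101]: 00000000  (ones: 0)
  rows 48-55 [x1,x2,x3,x4=0110]: 00000000  (ones: 0)
  rows 56-63 [x1,x2,x3,x4=0111]: 01000100  (ones: 2)
  rows 64-71 [x1,x2,x3,x4=1000]: 00000000  (ones: 0)
  rows 72-79 [x1,x2,x3,x4=1001]: 00010001  (ones: 2)
  rows 80-87 [x1,x2,x3,x4=1010]: 00000000  (ones: 0)
  rows 88-95 [x1,x2,x3,x4=1011]: 00010001  (ones: 2)
  rows 96-103 [x1,x2,x3,x4=1100]: 00000000  (ones: 0)
  rows 104-111 [x1,x2,x3,x4=1101]: 00010001  (ones: 2)
  rows 112-119 [x1,x2,x3,x4=1110]: 00000000  (ones: 0)
  rows 120-127 [x1,x2,x3,x4=1111]: 00010101  (ones: 3)
Satisfying assignments = 0+0+0+0+0+0+0+2+0+2+0+2+0+2+0+3 = 11

11


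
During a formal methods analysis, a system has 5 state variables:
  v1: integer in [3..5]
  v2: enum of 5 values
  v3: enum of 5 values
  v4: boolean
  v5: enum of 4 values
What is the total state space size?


State space = product of domain sizes of all variables.
Domain sizes:
  v1 (integer in [3..5]): 3
  v2 (enum of 5 values): 5
  v3 (enum of 5 values): 5
  v4 (boolean): 2
  v5 (enum of 4 values): 4
Product = 3 * 5 * 5 * 2 * 4 = 600

600


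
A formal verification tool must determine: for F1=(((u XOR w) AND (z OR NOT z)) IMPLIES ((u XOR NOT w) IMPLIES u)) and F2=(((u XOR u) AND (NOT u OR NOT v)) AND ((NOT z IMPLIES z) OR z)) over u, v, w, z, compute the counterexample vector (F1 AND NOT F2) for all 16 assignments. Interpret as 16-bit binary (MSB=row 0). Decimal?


F1 = (((u XOR w) AND (z OR NOT z)) IMPLIES ((u XOR NOT w) IMPLIES u))
F2 = (((u XOR u) AND (NOT u OR NOT v)) AND ((NOT z IMPLIES z) OR z))
Counterexample to F1=>F2 is where F1=1 and F2=0.
Evaluate each row (bits = u,v,w,z, MSB first):
  row 0 [0000]: F1=1 F2=0 -> F1&~F2 -> 1
  row 1 [0001]: F1=1 F2=0 -> F1&~F2 -> 1
  row 2 [0010]: F1=1 F2=0 -> F1&~F2 -> 1
  row 3 [0011]: F1=1 F2=0 -> F1&~F2 -> 1
  row 4 [0100]: F1=1 F2=0 -> F1&~F2 -> 1
  row 5 [0101]: F1=1 F2=0 -> F1&~F2 -> 1
  row 6 [0110]: F1=1 F2=0 -> F1&~F2 -> 1
  row 7 [0111]: F1=1 F2=0 -> F1&~F2 -> 1
  row 8 [1000]: F1=1 F2=0 -> F1&~F2 -> 1
  row 9 [1001]: F1=1 F2=0 -> F1&~F2 -> 1
  row 10 [1010]: F1=1 F2=0 -> F1&~F2 -> 1
  row 11 [1011]: F1=1 F2=0 -> F1&~F2 -> 1
  row 12 [1100]: F1=1 F2=0 -> F1&~F2 -> 1
  row 13 [1101]: F1=1 F2=0 -> F1&~F2 -> 1
  row 14 [1110]: F1=1 F2=0 -> F1&~F2 -> 1
  row 15 [1111]: F1=1 F2=0 -> F1&~F2 -> 1
Full result column, 4 rows per line (u,v fixed per line; w,z runs 00..11 left to right):
  rows 0-3 [u,v=00]: 1111  = hex F
  rows 4-7 [u,v=01]: 1111  = hex F
  rows 8-11 [u,v=10]: 1111  = hex F
  rows 12-15 [u,v=11]: 1111  = hex F
Counterexample vector (row 0 .. row 15) = 1111111111111111
Output column grouped in 4s = 1111 1111 1111 1111 = 0xFFFF
Convert to decimal digit by digit (value = value*16 + digit):
  F -> 15
  15*16 + 15 (F) = 255
  255*16 + 15 (F) = 4095
  4095*16 + 15 (F) = 65535
Decimal = 65535

65535


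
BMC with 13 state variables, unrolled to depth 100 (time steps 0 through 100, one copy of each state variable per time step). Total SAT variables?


BMC unrolls to depth k, creating one copy of each state var for steps 0..k.
Step count = 100 + 1 = 101 (steps 0 through 100)
Vars per step = 13
Total = 13 * 101 = 1313

1313


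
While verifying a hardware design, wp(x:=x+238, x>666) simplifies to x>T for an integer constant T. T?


Formula: wp(x:=E, P) = P[E/x] (substitute E for x in postcondition)
Step 1: Postcondition: x>666
Step 2: Substitute x+238 for x: x+238>666
Step 3: Solve for x: x > 666-238 = 428

428


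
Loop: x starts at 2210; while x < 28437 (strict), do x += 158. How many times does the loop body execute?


Step 1: x goes from 2210 toward 28437 by 158; the body runs while x<28437, so iterations = ceil((bound-start)/step)
Step 2: Distance=26227
Step 3: ceil(26227/158)=166

166


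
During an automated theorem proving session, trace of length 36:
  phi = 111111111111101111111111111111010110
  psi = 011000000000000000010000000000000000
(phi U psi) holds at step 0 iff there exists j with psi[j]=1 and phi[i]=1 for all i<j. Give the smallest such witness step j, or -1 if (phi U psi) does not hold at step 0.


(phi U psi) at 0: need smallest j with psi[j]=1 and phi[i]=1 for all i in [0,j).
Scan from step 0:
  step 0: phi=1, psi=0 -> continue
  step 1: psi=1 and phi held for [0,1) -> witness found
Witness step = 1

1


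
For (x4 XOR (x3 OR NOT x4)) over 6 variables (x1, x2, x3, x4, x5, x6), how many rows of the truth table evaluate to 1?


Formula: (x4 XOR (x3 OR NOT x4)) over 6 vars (64 rows)
Evaluate each row (x1, x2, x3, x4, x5, x6 as bits, MSB first):
  row 0 [000000]: (0 XOR (0 OR NOT 0)) -> 1
  row 1 [000001]: (0 XOR (0 OR NOT 0)) -> 1
  row 2 [000010]: (0 XOR (0 OR NOT 0)) -> 1
  row 3 [000011]: (0 XOR (0 OR NOT 0)) -> 1
  row 4 [000100]: (1 XOR (0 OR NOT 1)) -> 1
  (every remaining row is evaluated the same way; all 64 results are listed next)
Full result column, 8 rows per line (x1,x2,x3 fixed per line; x4,x5,x6 runs 000..111 left to right):
  rows 0-7 [x1,x2,x3=000]: 11111111  (ones: 8)
  rows 8-15 [x1,x2,x3=001]: 11110000  (ones: 4)
  rows 16-23 [x1,x2,x3=010]: 11111111  (ones: 8)
  rows 24-31 [x1,x2,x3=011]: 11110000  (ones: 4)
  rows 32-39 [x1,x2,x3=100]: 11111111  (ones: 8)
  rows 40-47 [x1,x2,x3=101]: 11110000  (ones: 4)
  rows 48-55 [x1,x2,x3=110]: 11111111  (ones: 8)
  rows 56-63 [x1,x2,x3=111]: 11110000  (ones: 4)
Count of 1-rows = 8+4+8+4+8+4+8+4 = 48

48


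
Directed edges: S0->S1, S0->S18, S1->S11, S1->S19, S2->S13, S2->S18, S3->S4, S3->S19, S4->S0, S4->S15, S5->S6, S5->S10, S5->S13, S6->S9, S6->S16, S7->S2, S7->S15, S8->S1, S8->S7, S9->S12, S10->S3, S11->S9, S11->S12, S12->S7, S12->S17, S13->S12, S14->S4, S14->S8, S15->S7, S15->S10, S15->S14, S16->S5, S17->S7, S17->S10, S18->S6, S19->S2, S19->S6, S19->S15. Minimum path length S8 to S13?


BFS layer-by-layer from S8:
  dist 0: {S8}
  dist 1: {S1, S7}
  dist 2: {S2, S11, S15, S19}
  dist 3: {S6, S9, S10, S12, S13, S14, S18}
  -> S13 reached at distance 3
Shortest path length = 3

3


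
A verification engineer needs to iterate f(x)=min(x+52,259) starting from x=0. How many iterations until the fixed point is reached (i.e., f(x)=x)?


Step 1: x=0, cap=259, increment=52
Step 2: x grows by 52 each step until capped at 259; fixed point is x=259
Step 3: iterations = ceil(259/52) = 5

5


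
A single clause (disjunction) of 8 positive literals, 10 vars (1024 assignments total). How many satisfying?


Step 1: Total=2^10=1024
Step 2: Unsat when all 8 false: 2^2=4
Step 3: Sat=1024-4=1020

1020


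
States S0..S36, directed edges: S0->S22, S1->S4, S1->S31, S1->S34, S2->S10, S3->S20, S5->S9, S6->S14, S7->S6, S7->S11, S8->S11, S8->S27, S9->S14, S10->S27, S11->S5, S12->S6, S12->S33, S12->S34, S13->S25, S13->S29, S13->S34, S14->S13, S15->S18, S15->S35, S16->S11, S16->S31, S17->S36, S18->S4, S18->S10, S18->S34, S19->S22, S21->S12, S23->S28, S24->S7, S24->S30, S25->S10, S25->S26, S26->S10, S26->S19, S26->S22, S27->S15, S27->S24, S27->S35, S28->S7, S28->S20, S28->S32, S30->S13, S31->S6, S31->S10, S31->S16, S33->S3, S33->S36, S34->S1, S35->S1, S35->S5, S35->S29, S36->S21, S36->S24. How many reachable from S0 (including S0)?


BFS from S0:
  layer 0: {S0}
  layer 1: {S22}
Reachable set: {S0, S22}
Count = 2

2


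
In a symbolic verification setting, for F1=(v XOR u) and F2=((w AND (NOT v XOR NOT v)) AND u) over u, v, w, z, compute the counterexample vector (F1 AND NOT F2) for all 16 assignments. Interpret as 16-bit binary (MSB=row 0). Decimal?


F1 = (v XOR u)
F2 = ((w AND (NOT v XOR NOT v)) AND u)
Counterexample to F1=>F2 is where F1=1 and F2=0.
Evaluate each row (bits = u,v,w,z, MSB first):
  row 0 [0000]: F1=0 F2=0 -> F1&~F2 -> 0
  row 1 [0001]: F1=0 F2=0 -> F1&~F2 -> 0
  row 2 [0010]: F1=0 F2=0 -> F1&~F2 -> 0
  row 3 [0011]: F1=0 F2=0 -> F1&~F2 -> 0
  row 4 [0100]: F1=1 F2=0 -> F1&~F2 -> 1
  row 5 [0101]: F1=1 F2=0 -> F1&~F2 -> 1
  row 6 [0110]: F1=1 F2=0 -> F1&~F2 -> 1
  row 7 [0111]: F1=1 F2=0 -> F1&~F2 -> 1
  row 8 [1000]: F1=1 F2=0 -> F1&~F2 -> 1
  row 9 [1001]: F1=1 F2=0 -> F1&~F2 -> 1
  row 10 [1010]: F1=1 F2=0 -> F1&~F2 -> 1
  row 11 [1011]: F1=1 F2=0 -> F1&~F2 -> 1
  row 12 [1100]: F1=0 F2=0 -> F1&~F2 -> 0
  row 13 [1101]: F1=0 F2=0 -> F1&~F2 -> 0
  row 14 [1110]: F1=0 F2=0 -> F1&~F2 -> 0
  row 15 [1111]: F1=0 F2=0 -> F1&~F2 -> 0
Full result column, 4 rows per line (u,v fixed per line; w,z runs 00..11 left to right):
  rows 0-3 [u,v=00]: 0000  = hex 0
  rows 4-7 [u,v=01]: 1111  = hex F
  rows 8-11 [u,v=10]: 1111  = hex F
  rows 12-15 [u,v=11]: 0000  = hex 0
Counterexample vector (row 0 .. row 15) = 0000111111110000
Output column grouped in 4s = 0000 1111 1111 0000 = 0x0FF0
Convert to decimal digit by digit (value = value*16 + digit):
  0 -> 0
  0*16 + 15 (F) = 15
  15*16 + 15 (F) = 255
  255*16 + 0 = 4080
Decimal = 4080

4080


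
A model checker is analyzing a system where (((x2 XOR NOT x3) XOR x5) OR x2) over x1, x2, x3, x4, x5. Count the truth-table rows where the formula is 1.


Formula: (((x2 XOR NOT x3) XOR x5) OR x2) over 5 vars (32 rows)
Evaluate each row (x1, x2, x3, x4, x5 as bits, MSB first):
  row 0 [00000]: (((0 XOR NOT 0) XOR 0) OR 0) -> 1
  row 1 [00001]: (((0 XOR NOT 0) XOR 1) OR 0) -> 0
  row 2 [00010]: (((0 XOR NOT 0) XOR 0) OR 0) -> 1
  row 3 [00011]: (((0 XOR NOT 0) XOR 1) OR 0) -> 0
  row 4 [00100]: (((0 XOR NOT 1) XOR 0) OR 0) -> 0
  row 5 [00101]: (((0 XOR NOT 1) XOR 1) OR 0) -> 1
  row 6 [00110]: (((0 XOR NOT 1) XOR 0) OR 0) -> 0
  row 7 [00111]: (((0 XOR NOT 1) XOR 1) OR 0) -> 1
  row 8 [01000]: (((1 XOR NOT 0) XOR 0) OR 1) -> 1
  row 9 [01001]: (((1 XOR NOT 0) XOR 1) OR 1) -> 1
  row 10 [01010]: (((1 XOR NOT 0) XOR 0) OR 1) -> 1
  row 11 [01011]: (((1 XOR NOT 0) XOR 1) OR 1) -> 1
  row 12 [01100]: (((1 XOR NOT 1) XOR 0) OR 1) -> 1
  row 13 [01101]: (((1 XOR NOT 1) XOR 1) OR 1) -> 1
  row 14 [01110]: (((1 XOR NOT 1) XOR 0) OR 1) -> 1
  row 15 [01111]: (((1 XOR NOT 1) XOR 1) OR 1) -> 1
  row 16 [10000]: (((0 XOR NOT 0) XOR 0) OR 0) -> 1
  row 17 [10001]: (((0 XOR NOT 0) XOR 1) OR 0) -> 0
  row 18 [10010]: (((0 XOR NOT 0) XOR 0) OR 0) -> 1
  row 19 [10011]: (((0 XOR NOT 0) XOR 1) OR 0) -> 0
  row 20 [10100]: (((0 XOR NOT 1) XOR 0) OR 0) -> 0
  row 21 [10101]: (((0 XOR NOT 1) XOR 1) OR 0) -> 1
  row 22 [10110]: (((0 XOR NOT 1) XOR 0) OR 0) -> 0
  row 23 [10111]: (((0 XOR NOT 1) XOR 1) OR 0) -> 1
  row 24 [11000]: (((1 XOR NOT 0) XOR 0) OR 1) -> 1
  row 25 [11001]: (((1 XOR NOT 0) XOR 1) OR 1) -> 1
  row 26 [11010]: (((1 XOR NOT 0) XOR 0) OR 1) -> 1
  row 27 [11011]: (((1 XOR NOT 0) XOR 1) OR 1) -> 1
  row 28 [11100]: (((1 XOR NOT 1) XOR 0) OR 1) -> 1
  row 29 [11101]: (((1 XOR NOT 1) XOR 1) OR 1) -> 1
  row 30 [11110]: (((1 XOR NOT 1) XOR 0) OR 1) -> 1
  row 31 [11111]: (((1 XOR NOT 1) XOR 1) OR 1) -> 1
Full result column, 8 rows per line (x1,x2 fixed per line; x3,x4,x5 runs 000..111 left to right):
  rows 0-7 [x1,x2=00]: 10100101  (ones: 4)
  rows 8-15 [x1,x2=01]: 11111111  (ones: 8)
  rows 16-23 [x1,x2=10]: 10100101  (ones: 4)
  rows 24-31 [x1,x2=11]: 11111111  (ones: 8)
Count of 1-rows = 4+8+4+8 = 24

24


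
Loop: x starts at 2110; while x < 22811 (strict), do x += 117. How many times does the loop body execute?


Step 1: x goes from 2110 toward 22811 by 117; the body runs while x<22811, so iterations = ceil((bound-start)/step)
Step 2: Distance=20701
Step 3: ceil(20701/117)=177

177


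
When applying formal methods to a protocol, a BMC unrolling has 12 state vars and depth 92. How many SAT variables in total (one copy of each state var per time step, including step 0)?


BMC unrolls to depth k, creating one copy of each state var for steps 0..k.
Step count = 92 + 1 = 93 (steps 0 through 92)
Vars per step = 12
Total = 12 * 93 = 1116

1116


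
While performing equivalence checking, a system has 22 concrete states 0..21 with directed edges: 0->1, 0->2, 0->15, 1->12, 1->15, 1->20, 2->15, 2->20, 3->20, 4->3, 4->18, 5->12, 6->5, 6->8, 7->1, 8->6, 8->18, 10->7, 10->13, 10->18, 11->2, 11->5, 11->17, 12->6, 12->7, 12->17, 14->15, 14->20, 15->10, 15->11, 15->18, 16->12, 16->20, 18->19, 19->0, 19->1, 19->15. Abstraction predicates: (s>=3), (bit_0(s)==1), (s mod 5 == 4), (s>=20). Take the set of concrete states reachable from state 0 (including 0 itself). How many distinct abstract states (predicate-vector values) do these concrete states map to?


BFS from 0:
Concrete reachable: {0, 1, 2, 5, 6, 7, 8, 10, 11, 12, 13, 15, 17, 18, 19, 20}
Abstract via predicates (s>=3), (bit_0(s)==1), (s mod 5 == 4), (s>=20):
  (0,0,0,0) <- {0, 2}
  (0,1,0,0) <- {1}
  (1,0,0,0) <- {6, 8, 10, 12, 18}
  (1,0,0,1) <- {20}
  (1,1,0,0) <- {5, 7, 11, 13, 15, 17}
  (1,1,1,0) <- {19}
Distinct abstract states = 6

6


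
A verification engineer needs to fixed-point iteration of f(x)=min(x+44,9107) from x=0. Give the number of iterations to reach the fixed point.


Step 1: x=0, cap=9107, increment=44
Step 2: x grows by 44 each step until capped at 9107; fixed point is x=9107
Step 3: iterations = ceil(9107/44) = 207

207
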